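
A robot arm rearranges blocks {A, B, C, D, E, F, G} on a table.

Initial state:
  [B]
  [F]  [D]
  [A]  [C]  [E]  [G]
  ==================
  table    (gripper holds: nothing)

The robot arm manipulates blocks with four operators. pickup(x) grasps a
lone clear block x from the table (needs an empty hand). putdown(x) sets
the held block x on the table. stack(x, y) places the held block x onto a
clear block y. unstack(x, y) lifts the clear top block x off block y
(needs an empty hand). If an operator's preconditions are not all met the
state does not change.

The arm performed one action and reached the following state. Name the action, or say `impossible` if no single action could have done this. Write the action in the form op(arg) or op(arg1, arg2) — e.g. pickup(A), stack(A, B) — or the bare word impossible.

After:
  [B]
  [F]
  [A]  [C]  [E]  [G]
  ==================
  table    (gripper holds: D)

target: towers=[A/F/B; C; E; G] holding=D
     unstack(B, F) → towers=[A/F; C/D; E; G] holding=B
         pickup(G) → towers=[A/F/B; C/D; E] holding=G
     unstack(D, C) → towers=[A/F/B; C; E; G] holding=D  ← match
         pickup(E) → towers=[A/F/B; C/D; G] holding=E

unstack(D, C)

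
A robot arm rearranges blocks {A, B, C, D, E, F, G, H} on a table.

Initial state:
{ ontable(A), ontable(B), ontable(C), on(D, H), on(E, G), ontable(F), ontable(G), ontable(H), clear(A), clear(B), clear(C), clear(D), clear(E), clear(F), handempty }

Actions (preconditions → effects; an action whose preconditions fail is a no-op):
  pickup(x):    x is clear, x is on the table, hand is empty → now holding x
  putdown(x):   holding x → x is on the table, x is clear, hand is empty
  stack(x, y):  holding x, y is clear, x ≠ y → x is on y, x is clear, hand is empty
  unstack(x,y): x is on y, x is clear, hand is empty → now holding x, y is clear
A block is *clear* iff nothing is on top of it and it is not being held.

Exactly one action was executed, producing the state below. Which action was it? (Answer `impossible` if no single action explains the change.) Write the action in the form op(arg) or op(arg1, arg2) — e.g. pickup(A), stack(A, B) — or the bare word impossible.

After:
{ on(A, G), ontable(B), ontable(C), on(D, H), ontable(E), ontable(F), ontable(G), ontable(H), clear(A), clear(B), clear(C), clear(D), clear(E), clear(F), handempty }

target: towers=[B; C; E; F; G/A; H/D] holding=-
         pickup(A) → towers=[B; C; F; G/E; H/D] holding=A
     unstack(E, G) → towers=[A; B; C; F; G; H/D] holding=E
         pickup(B) → towers=[A; C; F; G/E; H/D] holding=B
         pickup(F) → towers=[A; B; C; G/E; H/D] holding=F
     unstack(D, H) → towers=[A; B; C; F; G/E; H] holding=D
         pickup(C) → towers=[A; B; F; G/E; H/D] holding=C
none of the 6 applicable actions match → impossible

impossible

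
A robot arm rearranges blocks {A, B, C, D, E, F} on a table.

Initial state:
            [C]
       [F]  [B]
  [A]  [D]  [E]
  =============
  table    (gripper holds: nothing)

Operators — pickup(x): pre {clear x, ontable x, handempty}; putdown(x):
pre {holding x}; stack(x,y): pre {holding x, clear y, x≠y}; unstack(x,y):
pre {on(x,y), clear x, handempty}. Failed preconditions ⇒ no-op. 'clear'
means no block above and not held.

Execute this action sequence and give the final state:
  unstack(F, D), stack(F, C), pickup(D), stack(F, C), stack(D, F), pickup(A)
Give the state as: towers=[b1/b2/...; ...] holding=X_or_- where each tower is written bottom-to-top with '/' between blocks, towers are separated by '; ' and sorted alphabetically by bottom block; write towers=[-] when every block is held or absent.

towers=[E/B/C/F/D] holding=A

step 1 (unstack(F, D)): towers=[A; D; E/B/C] holding=F
step 2 (stack(F, C)): towers=[A; D; E/B/C/F] holding=-
step 3 (pickup(D)): towers=[A; E/B/C/F] holding=D
step 4 (stack(F, C)) [no-op]: towers=[A; E/B/C/F] holding=D
step 5 (stack(D, F)): towers=[A; E/B/C/F/D] holding=-
step 6 (pickup(A)): towers=[E/B/C/F/D] holding=A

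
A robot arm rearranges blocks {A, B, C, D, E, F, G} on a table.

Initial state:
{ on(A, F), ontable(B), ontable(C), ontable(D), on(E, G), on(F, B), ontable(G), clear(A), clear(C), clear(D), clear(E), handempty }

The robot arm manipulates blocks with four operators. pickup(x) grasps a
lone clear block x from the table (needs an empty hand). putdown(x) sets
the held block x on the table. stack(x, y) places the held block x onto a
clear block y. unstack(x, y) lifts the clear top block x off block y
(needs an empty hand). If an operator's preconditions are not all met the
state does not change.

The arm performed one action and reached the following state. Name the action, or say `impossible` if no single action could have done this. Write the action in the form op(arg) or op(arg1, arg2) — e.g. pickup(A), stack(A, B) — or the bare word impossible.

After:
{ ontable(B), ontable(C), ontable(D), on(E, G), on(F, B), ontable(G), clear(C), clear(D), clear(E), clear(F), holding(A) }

target: towers=[B/F; C; D; G/E] holding=A
         pickup(D) → towers=[B/F/A; C; G/E] holding=D
     unstack(A, F) → towers=[B/F; C; D; G/E] holding=A  ← match
     unstack(E, G) → towers=[B/F/A; C; D; G] holding=E
         pickup(C) → towers=[B/F/A; D; G/E] holding=C

unstack(A, F)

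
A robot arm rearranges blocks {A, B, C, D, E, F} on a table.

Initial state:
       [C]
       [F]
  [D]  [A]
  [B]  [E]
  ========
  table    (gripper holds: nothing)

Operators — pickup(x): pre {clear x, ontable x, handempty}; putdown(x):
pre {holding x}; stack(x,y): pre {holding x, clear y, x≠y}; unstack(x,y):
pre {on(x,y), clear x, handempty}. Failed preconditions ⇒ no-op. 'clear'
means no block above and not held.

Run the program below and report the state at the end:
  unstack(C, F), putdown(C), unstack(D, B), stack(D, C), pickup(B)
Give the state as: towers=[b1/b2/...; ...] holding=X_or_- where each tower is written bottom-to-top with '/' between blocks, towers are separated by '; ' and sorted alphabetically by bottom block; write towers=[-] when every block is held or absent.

step 1 (unstack(C, F)): towers=[B/D; E/A/F] holding=C
step 2 (putdown(C)): towers=[B/D; C; E/A/F] holding=-
step 3 (unstack(D, B)): towers=[B; C; E/A/F] holding=D
step 4 (stack(D, C)): towers=[B; C/D; E/A/F] holding=-
step 5 (pickup(B)): towers=[C/D; E/A/F] holding=B

towers=[C/D; E/A/F] holding=B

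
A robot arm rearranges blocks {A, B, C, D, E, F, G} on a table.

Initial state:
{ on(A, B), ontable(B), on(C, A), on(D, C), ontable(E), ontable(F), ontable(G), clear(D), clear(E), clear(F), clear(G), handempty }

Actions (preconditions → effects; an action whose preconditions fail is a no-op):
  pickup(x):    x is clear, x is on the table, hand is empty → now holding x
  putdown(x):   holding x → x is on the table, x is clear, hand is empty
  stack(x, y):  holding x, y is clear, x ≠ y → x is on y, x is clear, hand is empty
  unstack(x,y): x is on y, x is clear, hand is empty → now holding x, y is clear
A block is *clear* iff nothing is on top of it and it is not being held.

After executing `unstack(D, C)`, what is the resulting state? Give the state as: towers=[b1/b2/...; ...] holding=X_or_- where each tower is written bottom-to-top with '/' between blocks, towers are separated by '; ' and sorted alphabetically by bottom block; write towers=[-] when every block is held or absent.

towers=[B/A/C; E; F; G] holding=D

before: towers=[B/A/C/D; E; F; G] holding=-
pre[unstack(D, C)]: on(D,C) ok, clear(D) ok, handempty ok
all met → apply unstack(D, C)
after:  towers=[B/A/C; E; F; G] holding=D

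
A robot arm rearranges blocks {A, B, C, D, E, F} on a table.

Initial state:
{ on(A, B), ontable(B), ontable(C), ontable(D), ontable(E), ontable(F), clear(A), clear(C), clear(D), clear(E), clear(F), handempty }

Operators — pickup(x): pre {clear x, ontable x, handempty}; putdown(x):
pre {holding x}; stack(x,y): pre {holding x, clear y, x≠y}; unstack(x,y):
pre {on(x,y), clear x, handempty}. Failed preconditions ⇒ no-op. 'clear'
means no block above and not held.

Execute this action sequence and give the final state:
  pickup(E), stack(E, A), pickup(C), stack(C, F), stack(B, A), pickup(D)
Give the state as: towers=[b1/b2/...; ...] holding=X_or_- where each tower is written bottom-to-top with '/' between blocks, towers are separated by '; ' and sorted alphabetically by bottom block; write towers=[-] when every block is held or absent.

step 1 (pickup(E)): towers=[B/A; C; D; F] holding=E
step 2 (stack(E, A)): towers=[B/A/E; C; D; F] holding=-
step 3 (pickup(C)): towers=[B/A/E; D; F] holding=C
step 4 (stack(C, F)): towers=[B/A/E; D; F/C] holding=-
step 5 (stack(B, A)) [no-op]: towers=[B/A/E; D; F/C] holding=-
step 6 (pickup(D)): towers=[B/A/E; F/C] holding=D

towers=[B/A/E; F/C] holding=D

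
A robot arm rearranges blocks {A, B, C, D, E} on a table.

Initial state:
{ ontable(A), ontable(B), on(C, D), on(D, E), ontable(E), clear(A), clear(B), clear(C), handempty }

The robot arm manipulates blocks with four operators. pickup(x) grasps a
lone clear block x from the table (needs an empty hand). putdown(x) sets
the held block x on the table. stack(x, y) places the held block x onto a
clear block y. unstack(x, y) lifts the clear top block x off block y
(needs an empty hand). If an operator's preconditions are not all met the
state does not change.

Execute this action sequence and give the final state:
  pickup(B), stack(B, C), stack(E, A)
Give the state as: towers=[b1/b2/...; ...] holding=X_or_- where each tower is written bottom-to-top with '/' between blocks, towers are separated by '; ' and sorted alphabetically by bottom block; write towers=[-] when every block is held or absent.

towers=[A; E/D/C/B] holding=-

step 1 (pickup(B)): towers=[A; E/D/C] holding=B
step 2 (stack(B, C)): towers=[A; E/D/C/B] holding=-
step 3 (stack(E, A)) [no-op]: towers=[A; E/D/C/B] holding=-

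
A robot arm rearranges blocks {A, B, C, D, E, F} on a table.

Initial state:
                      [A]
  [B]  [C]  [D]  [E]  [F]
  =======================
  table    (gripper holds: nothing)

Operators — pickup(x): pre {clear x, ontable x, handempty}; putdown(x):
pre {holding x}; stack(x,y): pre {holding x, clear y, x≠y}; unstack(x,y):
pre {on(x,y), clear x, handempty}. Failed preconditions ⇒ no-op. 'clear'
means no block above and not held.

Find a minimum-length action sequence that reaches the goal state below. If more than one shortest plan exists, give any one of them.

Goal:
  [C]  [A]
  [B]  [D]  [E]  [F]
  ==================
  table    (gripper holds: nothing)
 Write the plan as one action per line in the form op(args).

step 1 (unstack(A, F)): towers=[B; C; D; E; F] holding=A
step 2 (stack(A, D)): towers=[B; C; D/A; E; F] holding=-
step 3 (pickup(C)): towers=[B; D/A; E; F] holding=C
step 4 (stack(C, B)): towers=[B/C; D/A; E; F] holding=-
goal check: towers=[B/C; D/A; E; F] holding=- — reached (length 4, optimal by BFS)

unstack(A, F)
stack(A, D)
pickup(C)
stack(C, B)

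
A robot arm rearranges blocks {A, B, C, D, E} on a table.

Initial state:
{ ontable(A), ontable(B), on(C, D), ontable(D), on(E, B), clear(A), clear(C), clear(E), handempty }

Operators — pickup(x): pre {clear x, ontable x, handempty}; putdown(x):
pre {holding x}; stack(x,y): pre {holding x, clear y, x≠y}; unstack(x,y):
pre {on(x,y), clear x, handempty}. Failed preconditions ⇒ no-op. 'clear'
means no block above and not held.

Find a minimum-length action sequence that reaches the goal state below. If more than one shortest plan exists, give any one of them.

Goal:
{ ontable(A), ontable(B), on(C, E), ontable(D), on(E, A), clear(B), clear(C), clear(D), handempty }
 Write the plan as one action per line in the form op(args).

unstack(E, B)
stack(E, A)
unstack(C, D)
stack(C, E)

step 1 (unstack(E, B)): towers=[A; B; D/C] holding=E
step 2 (stack(E, A)): towers=[A/E; B; D/C] holding=-
step 3 (unstack(C, D)): towers=[A/E; B; D] holding=C
step 4 (stack(C, E)): towers=[A/E/C; B; D] holding=-
goal check: towers=[A/E/C; B; D] holding=- — reached (length 4, optimal by BFS)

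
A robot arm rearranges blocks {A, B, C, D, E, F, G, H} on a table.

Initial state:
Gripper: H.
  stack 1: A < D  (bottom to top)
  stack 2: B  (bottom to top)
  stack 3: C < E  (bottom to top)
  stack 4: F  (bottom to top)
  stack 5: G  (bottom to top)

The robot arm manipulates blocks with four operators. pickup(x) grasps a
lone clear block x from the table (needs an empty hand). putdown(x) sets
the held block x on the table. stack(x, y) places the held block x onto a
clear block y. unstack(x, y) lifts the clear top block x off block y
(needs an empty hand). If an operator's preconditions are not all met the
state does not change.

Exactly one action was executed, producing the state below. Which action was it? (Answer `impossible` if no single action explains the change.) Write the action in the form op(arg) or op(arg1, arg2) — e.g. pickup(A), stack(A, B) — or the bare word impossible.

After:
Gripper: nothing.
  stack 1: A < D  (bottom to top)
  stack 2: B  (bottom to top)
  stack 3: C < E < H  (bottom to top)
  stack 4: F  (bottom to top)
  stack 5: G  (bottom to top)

target: towers=[A/D; B; C/E/H; F; G] holding=-
        putdown(H) → towers=[A/D; B; C/E; F; G; H] holding=-
       stack(H, G) → towers=[A/D; B; C/E; F; G/H] holding=-
       stack(H, E) → towers=[A/D; B; C/E/H; F; G] holding=-  ← match
       stack(H, B) → towers=[A/D; B/H; C/E; F; G] holding=-
       stack(H, F) → towers=[A/D; B; C/E; F/H; G] holding=-
       stack(H, D) → towers=[A/D/H; B; C/E; F; G] holding=-

stack(H, E)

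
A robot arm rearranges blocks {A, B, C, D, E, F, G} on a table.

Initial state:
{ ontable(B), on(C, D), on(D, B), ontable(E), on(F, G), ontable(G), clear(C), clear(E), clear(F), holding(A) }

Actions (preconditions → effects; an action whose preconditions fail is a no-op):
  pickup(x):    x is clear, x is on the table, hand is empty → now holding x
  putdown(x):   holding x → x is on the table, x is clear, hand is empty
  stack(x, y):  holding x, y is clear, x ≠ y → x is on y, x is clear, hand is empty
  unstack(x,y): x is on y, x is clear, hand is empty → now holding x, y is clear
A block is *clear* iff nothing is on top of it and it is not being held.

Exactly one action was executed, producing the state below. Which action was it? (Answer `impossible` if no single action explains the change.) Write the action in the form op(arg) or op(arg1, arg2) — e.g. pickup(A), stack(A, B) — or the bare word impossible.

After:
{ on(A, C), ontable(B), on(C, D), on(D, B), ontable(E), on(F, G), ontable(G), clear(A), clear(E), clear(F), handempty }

stack(A, C)

target: towers=[B/D/C/A; E; G/F] holding=-
        putdown(A) → towers=[A; B/D/C; E; G/F] holding=-
       stack(A, F) → towers=[B/D/C; E; G/F/A] holding=-
       stack(A, E) → towers=[B/D/C; E/A; G/F] holding=-
       stack(A, C) → towers=[B/D/C/A; E; G/F] holding=-  ← match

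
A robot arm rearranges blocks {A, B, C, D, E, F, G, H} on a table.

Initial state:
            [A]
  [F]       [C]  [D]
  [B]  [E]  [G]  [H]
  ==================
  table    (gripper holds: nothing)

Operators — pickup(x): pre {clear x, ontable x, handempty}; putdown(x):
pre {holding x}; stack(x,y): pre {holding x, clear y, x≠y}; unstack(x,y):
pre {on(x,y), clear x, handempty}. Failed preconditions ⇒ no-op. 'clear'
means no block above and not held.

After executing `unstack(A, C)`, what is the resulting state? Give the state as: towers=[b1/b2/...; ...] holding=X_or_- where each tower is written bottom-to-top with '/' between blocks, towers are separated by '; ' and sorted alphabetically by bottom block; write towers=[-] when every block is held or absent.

towers=[B/F; E; G/C; H/D] holding=A

before: towers=[B/F; E; G/C/A; H/D] holding=-
pre[unstack(A, C)]: on(A,C) ok, clear(A) ok, handempty ok
all met → apply unstack(A, C)
after:  towers=[B/F; E; G/C; H/D] holding=A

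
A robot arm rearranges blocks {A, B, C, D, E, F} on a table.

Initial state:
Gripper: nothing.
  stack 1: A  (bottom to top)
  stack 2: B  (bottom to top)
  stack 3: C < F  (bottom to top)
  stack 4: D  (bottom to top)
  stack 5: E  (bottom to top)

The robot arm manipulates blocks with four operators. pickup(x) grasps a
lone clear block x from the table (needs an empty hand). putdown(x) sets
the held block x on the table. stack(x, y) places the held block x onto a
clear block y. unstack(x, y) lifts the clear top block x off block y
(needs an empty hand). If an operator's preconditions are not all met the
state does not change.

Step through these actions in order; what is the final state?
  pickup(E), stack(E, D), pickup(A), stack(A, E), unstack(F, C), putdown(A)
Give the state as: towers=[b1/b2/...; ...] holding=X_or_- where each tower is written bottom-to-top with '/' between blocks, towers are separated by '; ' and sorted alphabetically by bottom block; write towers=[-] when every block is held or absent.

step 1 (pickup(E)): towers=[A; B; C/F; D] holding=E
step 2 (stack(E, D)): towers=[A; B; C/F; D/E] holding=-
step 3 (pickup(A)): towers=[B; C/F; D/E] holding=A
step 4 (stack(A, E)): towers=[B; C/F; D/E/A] holding=-
step 5 (unstack(F, C)): towers=[B; C; D/E/A] holding=F
step 6 (putdown(A)) [no-op]: towers=[B; C; D/E/A] holding=F

towers=[B; C; D/E/A] holding=F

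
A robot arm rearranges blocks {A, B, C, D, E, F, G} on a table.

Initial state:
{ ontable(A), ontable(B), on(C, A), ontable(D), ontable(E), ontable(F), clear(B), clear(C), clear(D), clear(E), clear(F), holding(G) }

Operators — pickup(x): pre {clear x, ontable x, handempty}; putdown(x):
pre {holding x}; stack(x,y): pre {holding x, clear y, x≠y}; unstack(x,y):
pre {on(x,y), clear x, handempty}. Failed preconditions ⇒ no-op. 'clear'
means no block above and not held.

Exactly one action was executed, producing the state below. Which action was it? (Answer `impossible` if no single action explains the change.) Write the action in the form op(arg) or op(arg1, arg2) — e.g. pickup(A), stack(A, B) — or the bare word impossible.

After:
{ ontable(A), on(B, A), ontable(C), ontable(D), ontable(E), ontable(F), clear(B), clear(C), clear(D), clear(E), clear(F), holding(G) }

impossible

target: towers=[A/B; C; D; E; F] holding=G
        putdown(G) → towers=[A/C; B; D; E; F; G] holding=-
       stack(G, B) → towers=[A/C; B/G; D; E; F] holding=-
       stack(G, F) → towers=[A/C; B; D; E; F/G] holding=-
       stack(G, D) → towers=[A/C; B; D/G; E; F] holding=-
       stack(G, E) → towers=[A/C; B; D; E/G; F] holding=-
       stack(G, C) → towers=[A/C/G; B; D; E; F] holding=-
none of the 6 applicable actions match → impossible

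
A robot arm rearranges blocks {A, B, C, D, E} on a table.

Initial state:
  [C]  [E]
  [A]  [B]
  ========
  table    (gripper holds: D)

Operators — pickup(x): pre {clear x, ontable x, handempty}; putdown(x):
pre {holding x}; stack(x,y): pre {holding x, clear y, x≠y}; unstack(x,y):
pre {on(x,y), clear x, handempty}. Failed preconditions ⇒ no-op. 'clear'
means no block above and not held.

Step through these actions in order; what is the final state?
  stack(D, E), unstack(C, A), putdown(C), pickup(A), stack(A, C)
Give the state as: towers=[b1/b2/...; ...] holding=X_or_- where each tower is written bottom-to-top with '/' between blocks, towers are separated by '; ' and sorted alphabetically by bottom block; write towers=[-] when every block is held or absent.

towers=[B/E/D; C/A] holding=-

step 1 (stack(D, E)): towers=[A/C; B/E/D] holding=-
step 2 (unstack(C, A)): towers=[A; B/E/D] holding=C
step 3 (putdown(C)): towers=[A; B/E/D; C] holding=-
step 4 (pickup(A)): towers=[B/E/D; C] holding=A
step 5 (stack(A, C)): towers=[B/E/D; C/A] holding=-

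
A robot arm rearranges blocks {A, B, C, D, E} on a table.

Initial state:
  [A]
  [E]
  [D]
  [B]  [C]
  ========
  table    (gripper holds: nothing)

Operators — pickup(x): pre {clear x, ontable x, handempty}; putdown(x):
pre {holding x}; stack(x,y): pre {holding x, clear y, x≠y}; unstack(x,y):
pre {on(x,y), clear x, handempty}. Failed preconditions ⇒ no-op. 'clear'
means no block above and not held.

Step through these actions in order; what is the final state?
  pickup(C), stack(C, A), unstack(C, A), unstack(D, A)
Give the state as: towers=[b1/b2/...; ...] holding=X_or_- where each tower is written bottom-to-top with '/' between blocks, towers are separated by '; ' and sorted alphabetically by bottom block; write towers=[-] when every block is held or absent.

towers=[B/D/E/A] holding=C

step 1 (pickup(C)): towers=[B/D/E/A] holding=C
step 2 (stack(C, A)): towers=[B/D/E/A/C] holding=-
step 3 (unstack(C, A)): towers=[B/D/E/A] holding=C
step 4 (unstack(D, A)) [no-op]: towers=[B/D/E/A] holding=C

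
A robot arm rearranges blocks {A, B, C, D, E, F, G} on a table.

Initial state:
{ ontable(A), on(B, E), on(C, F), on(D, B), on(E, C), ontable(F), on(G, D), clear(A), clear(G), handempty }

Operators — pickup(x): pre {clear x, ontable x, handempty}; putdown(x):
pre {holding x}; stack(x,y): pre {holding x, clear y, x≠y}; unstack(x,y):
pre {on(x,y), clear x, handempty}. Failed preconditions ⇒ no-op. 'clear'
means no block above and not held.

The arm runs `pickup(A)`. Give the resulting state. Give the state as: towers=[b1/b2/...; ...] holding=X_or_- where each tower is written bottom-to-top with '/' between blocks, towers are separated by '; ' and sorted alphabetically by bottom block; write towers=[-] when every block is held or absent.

before: towers=[A; F/C/E/B/D/G] holding=-
pre[pickup(A)]: clear(A) ✓, ontable(A) ✓, handempty ✓
all met → apply pickup(A)
after:  towers=[F/C/E/B/D/G] holding=A

towers=[F/C/E/B/D/G] holding=A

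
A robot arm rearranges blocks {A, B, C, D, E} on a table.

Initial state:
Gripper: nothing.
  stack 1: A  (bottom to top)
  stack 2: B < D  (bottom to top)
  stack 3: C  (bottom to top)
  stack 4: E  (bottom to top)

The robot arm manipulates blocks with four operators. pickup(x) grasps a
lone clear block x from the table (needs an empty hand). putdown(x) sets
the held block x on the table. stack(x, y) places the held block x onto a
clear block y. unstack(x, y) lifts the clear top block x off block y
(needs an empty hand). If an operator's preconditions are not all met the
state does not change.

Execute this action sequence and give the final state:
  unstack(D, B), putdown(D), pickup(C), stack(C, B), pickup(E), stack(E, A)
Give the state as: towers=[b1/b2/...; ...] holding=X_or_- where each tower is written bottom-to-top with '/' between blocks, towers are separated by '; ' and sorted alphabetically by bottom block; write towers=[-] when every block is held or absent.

step 1 (unstack(D, B)): towers=[A; B; C; E] holding=D
step 2 (putdown(D)): towers=[A; B; C; D; E] holding=-
step 3 (pickup(C)): towers=[A; B; D; E] holding=C
step 4 (stack(C, B)): towers=[A; B/C; D; E] holding=-
step 5 (pickup(E)): towers=[A; B/C; D] holding=E
step 6 (stack(E, A)): towers=[A/E; B/C; D] holding=-

towers=[A/E; B/C; D] holding=-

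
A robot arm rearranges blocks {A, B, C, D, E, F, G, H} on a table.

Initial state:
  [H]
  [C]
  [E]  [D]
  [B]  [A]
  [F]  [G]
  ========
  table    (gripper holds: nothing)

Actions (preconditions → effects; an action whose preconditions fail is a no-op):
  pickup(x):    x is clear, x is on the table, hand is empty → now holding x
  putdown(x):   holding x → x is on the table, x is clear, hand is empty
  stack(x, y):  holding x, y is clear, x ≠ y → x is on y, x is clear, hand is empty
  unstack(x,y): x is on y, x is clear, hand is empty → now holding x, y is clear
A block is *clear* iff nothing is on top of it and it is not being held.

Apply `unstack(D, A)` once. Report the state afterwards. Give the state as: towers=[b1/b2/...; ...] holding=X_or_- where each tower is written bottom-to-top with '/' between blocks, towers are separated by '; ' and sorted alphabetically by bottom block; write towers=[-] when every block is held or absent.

before: towers=[F/B/E/C/H; G/A/D] holding=-
pre[unstack(D, A)]: on(D,A) ok, clear(D) ok, handempty ok
all met → apply unstack(D, A)
after:  towers=[F/B/E/C/H; G/A] holding=D

towers=[F/B/E/C/H; G/A] holding=D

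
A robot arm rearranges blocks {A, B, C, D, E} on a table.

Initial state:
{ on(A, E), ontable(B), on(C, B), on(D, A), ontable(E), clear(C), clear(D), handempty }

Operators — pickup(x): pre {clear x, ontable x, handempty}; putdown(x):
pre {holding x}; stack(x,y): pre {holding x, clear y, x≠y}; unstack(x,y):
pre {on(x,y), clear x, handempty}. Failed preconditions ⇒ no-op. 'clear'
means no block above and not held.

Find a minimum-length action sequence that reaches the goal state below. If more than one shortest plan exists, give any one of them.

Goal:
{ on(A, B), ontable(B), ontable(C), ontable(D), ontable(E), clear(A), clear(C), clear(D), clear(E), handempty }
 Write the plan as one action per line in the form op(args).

unstack(D, A)
putdown(D)
unstack(C, B)
putdown(C)
unstack(A, E)
stack(A, B)

step 1 (unstack(D, A)): towers=[B/C; E/A] holding=D
step 2 (putdown(D)): towers=[B/C; D; E/A] holding=-
step 3 (unstack(C, B)): towers=[B; D; E/A] holding=C
step 4 (putdown(C)): towers=[B; C; D; E/A] holding=-
step 5 (unstack(A, E)): towers=[B; C; D; E] holding=A
step 6 (stack(A, B)): towers=[B/A; C; D; E] holding=-
goal check: towers=[B/A; C; D; E] holding=- — reached (length 6, optimal by BFS)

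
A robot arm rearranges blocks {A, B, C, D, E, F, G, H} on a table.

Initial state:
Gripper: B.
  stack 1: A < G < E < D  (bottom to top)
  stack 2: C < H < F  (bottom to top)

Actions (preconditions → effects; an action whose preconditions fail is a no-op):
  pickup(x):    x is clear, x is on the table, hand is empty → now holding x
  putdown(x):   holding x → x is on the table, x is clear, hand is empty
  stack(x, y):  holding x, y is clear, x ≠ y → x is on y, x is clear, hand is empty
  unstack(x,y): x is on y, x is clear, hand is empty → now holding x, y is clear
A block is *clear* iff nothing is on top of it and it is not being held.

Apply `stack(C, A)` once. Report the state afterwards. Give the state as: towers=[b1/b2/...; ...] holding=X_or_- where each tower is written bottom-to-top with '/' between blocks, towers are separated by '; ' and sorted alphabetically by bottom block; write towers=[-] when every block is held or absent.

before: towers=[A/G/E/D; C/H/F] holding=B
pre[stack(C, A)]: holding(C) fail, clear(A) fail, C≠A ok
holding(C), clear(A) unmet → stack(C, A) is a no-op
after:  towers=[A/G/E/D; C/H/F] holding=B

towers=[A/G/E/D; C/H/F] holding=B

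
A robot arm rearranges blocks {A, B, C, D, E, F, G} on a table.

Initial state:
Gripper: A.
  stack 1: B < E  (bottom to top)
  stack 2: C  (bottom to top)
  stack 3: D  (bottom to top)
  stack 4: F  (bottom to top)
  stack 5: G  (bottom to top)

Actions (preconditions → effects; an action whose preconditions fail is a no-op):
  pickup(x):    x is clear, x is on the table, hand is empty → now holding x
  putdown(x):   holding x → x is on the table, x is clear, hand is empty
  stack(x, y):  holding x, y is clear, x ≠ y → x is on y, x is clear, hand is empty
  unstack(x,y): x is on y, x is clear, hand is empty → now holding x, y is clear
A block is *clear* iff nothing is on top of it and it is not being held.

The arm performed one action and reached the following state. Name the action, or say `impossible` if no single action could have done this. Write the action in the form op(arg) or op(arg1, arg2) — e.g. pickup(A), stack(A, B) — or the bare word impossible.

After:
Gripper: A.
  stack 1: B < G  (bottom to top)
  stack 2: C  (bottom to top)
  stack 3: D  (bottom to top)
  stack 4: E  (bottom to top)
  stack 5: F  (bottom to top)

target: towers=[B/G; C; D; E; F] holding=A
        putdown(A) → towers=[A; B/E; C; D; F; G] holding=-
       stack(A, F) → towers=[B/E; C; D; F/A; G] holding=-
       stack(A, G) → towers=[B/E; C; D; F; G/A] holding=-
       stack(A, D) → towers=[B/E; C; D/A; F; G] holding=-
       stack(A, E) → towers=[B/E/A; C; D; F; G] holding=-
       stack(A, C) → towers=[B/E; C/A; D; F; G] holding=-
none of the 6 applicable actions match → impossible

impossible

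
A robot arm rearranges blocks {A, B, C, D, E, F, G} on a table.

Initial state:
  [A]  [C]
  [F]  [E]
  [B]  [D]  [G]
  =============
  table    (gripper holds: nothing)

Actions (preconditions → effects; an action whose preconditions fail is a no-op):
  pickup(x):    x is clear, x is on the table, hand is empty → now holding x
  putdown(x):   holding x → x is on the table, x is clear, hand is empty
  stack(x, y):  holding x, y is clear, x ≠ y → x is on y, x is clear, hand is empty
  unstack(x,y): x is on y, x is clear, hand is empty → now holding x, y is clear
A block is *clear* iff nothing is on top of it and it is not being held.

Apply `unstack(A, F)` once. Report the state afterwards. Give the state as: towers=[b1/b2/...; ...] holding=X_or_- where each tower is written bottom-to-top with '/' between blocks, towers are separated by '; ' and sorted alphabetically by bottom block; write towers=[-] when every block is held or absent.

before: towers=[B/F/A; D/E/C; G] holding=-
pre[unstack(A, F)]: on(A,F) ✓, clear(A) ✓, handempty ✓
all met → apply unstack(A, F)
after:  towers=[B/F; D/E/C; G] holding=A

towers=[B/F; D/E/C; G] holding=A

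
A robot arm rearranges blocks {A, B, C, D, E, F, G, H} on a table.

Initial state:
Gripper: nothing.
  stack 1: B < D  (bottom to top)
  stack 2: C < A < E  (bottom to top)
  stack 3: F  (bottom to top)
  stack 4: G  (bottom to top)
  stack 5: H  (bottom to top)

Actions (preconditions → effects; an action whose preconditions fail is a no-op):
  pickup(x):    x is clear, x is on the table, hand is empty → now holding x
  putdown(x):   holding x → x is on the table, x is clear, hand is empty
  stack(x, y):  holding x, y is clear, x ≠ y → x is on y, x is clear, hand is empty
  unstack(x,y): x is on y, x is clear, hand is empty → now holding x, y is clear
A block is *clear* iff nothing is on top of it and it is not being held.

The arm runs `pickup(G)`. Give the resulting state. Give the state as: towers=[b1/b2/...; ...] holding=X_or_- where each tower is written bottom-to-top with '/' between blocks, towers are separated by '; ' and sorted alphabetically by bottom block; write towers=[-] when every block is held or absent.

before: towers=[B/D; C/A/E; F; G; H] holding=-
pre[pickup(G)]: clear(G) ✓, ontable(G) ✓, handempty ✓
all met → apply pickup(G)
after:  towers=[B/D; C/A/E; F; H] holding=G

towers=[B/D; C/A/E; F; H] holding=G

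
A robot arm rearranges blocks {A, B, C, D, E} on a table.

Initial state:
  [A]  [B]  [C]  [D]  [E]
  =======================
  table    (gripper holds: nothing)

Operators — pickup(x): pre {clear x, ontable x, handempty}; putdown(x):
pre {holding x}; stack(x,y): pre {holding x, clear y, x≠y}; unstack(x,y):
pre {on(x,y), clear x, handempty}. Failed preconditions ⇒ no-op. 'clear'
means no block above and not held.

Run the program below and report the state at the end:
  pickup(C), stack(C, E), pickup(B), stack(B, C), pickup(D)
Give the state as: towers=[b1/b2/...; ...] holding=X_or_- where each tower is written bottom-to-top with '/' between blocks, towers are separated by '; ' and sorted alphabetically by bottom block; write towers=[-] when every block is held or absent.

step 1 (pickup(C)): towers=[A; B; D; E] holding=C
step 2 (stack(C, E)): towers=[A; B; D; E/C] holding=-
step 3 (pickup(B)): towers=[A; D; E/C] holding=B
step 4 (stack(B, C)): towers=[A; D; E/C/B] holding=-
step 5 (pickup(D)): towers=[A; E/C/B] holding=D

towers=[A; E/C/B] holding=D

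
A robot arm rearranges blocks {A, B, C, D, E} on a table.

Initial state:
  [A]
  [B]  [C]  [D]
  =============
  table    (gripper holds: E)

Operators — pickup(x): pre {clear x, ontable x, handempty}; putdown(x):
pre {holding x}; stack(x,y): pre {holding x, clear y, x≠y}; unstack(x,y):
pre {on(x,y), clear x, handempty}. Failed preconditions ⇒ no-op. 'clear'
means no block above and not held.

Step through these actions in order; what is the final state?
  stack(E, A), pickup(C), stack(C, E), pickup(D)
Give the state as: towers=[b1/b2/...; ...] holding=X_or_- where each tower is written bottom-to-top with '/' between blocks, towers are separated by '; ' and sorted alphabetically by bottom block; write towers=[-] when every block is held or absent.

towers=[B/A/E/C] holding=D

step 1 (stack(E, A)): towers=[B/A/E; C; D] holding=-
step 2 (pickup(C)): towers=[B/A/E; D] holding=C
step 3 (stack(C, E)): towers=[B/A/E/C; D] holding=-
step 4 (pickup(D)): towers=[B/A/E/C] holding=D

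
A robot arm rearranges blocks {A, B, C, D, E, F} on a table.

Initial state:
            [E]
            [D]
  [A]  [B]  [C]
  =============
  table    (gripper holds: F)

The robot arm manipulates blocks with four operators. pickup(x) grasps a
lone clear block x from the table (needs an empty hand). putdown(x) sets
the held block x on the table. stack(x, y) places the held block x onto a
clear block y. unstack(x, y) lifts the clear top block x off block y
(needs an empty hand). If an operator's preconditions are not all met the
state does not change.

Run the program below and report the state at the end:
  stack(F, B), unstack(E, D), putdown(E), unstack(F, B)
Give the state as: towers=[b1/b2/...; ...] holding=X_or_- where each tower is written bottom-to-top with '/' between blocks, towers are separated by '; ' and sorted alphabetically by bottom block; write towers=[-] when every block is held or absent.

step 1 (stack(F, B)): towers=[A; B/F; C/D/E] holding=-
step 2 (unstack(E, D)): towers=[A; B/F; C/D] holding=E
step 3 (putdown(E)): towers=[A; B/F; C/D; E] holding=-
step 4 (unstack(F, B)): towers=[A; B; C/D; E] holding=F

towers=[A; B; C/D; E] holding=F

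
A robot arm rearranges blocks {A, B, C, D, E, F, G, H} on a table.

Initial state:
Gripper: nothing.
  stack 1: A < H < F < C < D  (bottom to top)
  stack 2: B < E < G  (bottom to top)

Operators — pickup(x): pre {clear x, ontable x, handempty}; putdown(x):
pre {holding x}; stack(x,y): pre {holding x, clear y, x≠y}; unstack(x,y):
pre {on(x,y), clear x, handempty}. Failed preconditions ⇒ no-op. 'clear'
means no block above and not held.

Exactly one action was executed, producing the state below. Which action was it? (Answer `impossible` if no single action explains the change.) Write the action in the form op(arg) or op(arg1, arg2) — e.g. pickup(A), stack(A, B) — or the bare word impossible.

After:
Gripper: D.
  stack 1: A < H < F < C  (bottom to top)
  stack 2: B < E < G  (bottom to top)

unstack(D, C)

target: towers=[A/H/F/C; B/E/G] holding=D
     unstack(G, E) → towers=[A/H/F/C/D; B/E] holding=G
     unstack(D, C) → towers=[A/H/F/C; B/E/G] holding=D  ← match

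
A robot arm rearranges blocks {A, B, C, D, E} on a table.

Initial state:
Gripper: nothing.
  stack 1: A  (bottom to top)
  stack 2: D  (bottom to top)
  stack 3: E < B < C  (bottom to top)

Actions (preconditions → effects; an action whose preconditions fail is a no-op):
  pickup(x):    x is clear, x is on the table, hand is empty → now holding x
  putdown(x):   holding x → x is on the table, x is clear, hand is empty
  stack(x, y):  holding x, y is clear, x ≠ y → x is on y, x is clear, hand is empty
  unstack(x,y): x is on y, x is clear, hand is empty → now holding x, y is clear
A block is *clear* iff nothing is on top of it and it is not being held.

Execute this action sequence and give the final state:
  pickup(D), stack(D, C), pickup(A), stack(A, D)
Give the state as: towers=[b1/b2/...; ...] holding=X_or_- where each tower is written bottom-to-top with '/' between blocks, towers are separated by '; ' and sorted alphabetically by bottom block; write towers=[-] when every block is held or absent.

towers=[E/B/C/D/A] holding=-

step 1 (pickup(D)): towers=[A; E/B/C] holding=D
step 2 (stack(D, C)): towers=[A; E/B/C/D] holding=-
step 3 (pickup(A)): towers=[E/B/C/D] holding=A
step 4 (stack(A, D)): towers=[E/B/C/D/A] holding=-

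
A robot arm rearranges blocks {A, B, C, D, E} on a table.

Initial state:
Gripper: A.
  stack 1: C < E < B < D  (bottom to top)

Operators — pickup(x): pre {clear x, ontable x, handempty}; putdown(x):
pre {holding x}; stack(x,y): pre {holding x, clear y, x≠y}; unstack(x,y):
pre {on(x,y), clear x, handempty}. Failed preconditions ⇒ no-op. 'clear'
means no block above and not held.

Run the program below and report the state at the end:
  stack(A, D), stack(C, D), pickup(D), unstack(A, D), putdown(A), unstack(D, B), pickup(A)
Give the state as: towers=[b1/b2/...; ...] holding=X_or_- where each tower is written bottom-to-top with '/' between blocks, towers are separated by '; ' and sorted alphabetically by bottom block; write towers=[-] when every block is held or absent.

step 1 (stack(A, D)): towers=[C/E/B/D/A] holding=-
step 2 (stack(C, D)) [no-op]: towers=[C/E/B/D/A] holding=-
step 3 (pickup(D)) [no-op]: towers=[C/E/B/D/A] holding=-
step 4 (unstack(A, D)): towers=[C/E/B/D] holding=A
step 5 (putdown(A)): towers=[A; C/E/B/D] holding=-
step 6 (unstack(D, B)): towers=[A; C/E/B] holding=D
step 7 (pickup(A)) [no-op]: towers=[A; C/E/B] holding=D

towers=[A; C/E/B] holding=D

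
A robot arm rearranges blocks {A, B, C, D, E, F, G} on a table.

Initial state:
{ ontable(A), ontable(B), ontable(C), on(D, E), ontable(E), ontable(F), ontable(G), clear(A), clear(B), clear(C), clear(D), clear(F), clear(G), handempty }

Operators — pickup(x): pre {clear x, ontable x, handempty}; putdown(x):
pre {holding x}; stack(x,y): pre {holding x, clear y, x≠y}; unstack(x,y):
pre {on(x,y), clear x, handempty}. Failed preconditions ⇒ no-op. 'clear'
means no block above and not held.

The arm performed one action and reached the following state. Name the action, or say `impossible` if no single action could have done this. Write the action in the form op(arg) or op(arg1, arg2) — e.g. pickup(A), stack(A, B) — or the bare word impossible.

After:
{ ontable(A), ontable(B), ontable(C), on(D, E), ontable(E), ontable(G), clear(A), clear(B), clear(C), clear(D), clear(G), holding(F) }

target: towers=[A; B; C; E/D; G] holding=F
         pickup(B) → towers=[A; C; E/D; F; G] holding=B
         pickup(F) → towers=[A; B; C; E/D; G] holding=F  ← match
         pickup(G) → towers=[A; B; C; E/D; F] holding=G
     unstack(D, E) → towers=[A; B; C; E; F; G] holding=D
         pickup(A) → towers=[B; C; E/D; F; G] holding=A
         pickup(C) → towers=[A; B; E/D; F; G] holding=C

pickup(F)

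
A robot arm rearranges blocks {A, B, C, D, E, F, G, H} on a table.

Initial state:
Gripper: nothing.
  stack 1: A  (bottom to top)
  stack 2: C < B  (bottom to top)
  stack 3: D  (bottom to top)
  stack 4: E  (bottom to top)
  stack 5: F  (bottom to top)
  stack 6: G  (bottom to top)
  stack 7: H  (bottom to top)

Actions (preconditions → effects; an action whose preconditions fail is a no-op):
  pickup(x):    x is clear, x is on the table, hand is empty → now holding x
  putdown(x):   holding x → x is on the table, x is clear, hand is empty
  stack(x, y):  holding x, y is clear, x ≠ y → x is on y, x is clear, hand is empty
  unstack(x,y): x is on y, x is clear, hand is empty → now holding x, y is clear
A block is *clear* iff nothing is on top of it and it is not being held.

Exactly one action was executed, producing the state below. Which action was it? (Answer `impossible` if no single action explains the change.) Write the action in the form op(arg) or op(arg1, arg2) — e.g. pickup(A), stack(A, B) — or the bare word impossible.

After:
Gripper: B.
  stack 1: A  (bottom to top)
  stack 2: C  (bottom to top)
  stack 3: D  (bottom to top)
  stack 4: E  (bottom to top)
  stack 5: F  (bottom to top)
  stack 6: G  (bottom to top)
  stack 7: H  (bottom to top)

unstack(B, C)

target: towers=[A; C; D; E; F; G; H] holding=B
         pickup(G) → towers=[A; C/B; D; E; F; H] holding=G
         pickup(A) → towers=[C/B; D; E; F; G; H] holding=A
         pickup(E) → towers=[A; C/B; D; F; G; H] holding=E
         pickup(H) → towers=[A; C/B; D; E; F; G] holding=H
     unstack(B, C) → towers=[A; C; D; E; F; G; H] holding=B  ← match
         pickup(F) → towers=[A; C/B; D; E; G; H] holding=F
         pickup(D) → towers=[A; C/B; E; F; G; H] holding=D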